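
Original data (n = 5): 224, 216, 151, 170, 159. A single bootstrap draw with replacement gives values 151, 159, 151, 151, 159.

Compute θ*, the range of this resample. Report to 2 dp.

θ* = 8.00

Range = 159 − 151 = 8.00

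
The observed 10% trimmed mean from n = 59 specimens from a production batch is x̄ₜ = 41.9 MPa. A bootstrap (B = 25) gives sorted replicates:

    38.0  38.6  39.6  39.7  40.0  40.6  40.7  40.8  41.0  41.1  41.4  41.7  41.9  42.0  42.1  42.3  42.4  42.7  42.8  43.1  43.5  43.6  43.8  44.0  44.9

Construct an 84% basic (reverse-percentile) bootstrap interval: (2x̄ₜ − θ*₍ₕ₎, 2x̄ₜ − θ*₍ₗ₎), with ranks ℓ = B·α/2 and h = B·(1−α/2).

Percentile endpoints at ranks 2 and 23: θ*₍2₎ = 38.6, θ*₍23₎ = 43.8.
Basic interval reflects these around x̄ₜ:
  lower = 2 × 41.9 − 43.8 = 40.0
  upper = 2 × 41.9 − 38.6 = 45.2

(40.0, 45.2)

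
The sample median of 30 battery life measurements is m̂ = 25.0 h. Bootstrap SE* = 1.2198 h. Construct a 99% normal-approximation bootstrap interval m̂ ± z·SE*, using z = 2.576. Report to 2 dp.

(21.86, 28.14)

Margin = 2.576 × 1.2198 = 3.142
Interval: 25.0 ± 3.142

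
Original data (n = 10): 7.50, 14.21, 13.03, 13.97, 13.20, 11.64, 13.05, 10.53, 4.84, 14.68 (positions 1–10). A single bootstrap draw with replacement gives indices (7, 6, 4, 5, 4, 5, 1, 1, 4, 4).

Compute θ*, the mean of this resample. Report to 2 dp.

Resample values: 13.05, 11.64, 13.97, 13.20, 13.97, 13.20, 7.50, 7.50, 13.97, 13.97.
Mean = (13.05 + 11.64 + 13.97 + 13.20 + 13.97 + 13.20 + 7.50 + 7.50 + 13.97 + 13.97) / 10 = 121.970 / 10 = 12.20

θ* = 12.20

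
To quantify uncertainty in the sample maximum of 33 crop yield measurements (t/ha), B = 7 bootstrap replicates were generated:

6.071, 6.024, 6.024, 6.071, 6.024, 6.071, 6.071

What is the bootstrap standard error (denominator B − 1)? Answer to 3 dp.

SE* = 0.025

Bootstrap SE is the standard deviation of the 7 replicate maximums.
Mean of replicates: (6.071 + 6.024 + 6.024 + 6.071 + 6.024 + 6.071 + 6.071) / 7 = 42.35600 / 7 = 6.05086
Sum of squared deviations: (+0.02014)² + (−0.02686)² + (−0.02686)² + (+0.02014)² + (−0.02686)² + (+0.02014)² + (+0.02014)² = 0.00379
Variance = 0.00379 / 6 = 0.00063
SE* = √0.00063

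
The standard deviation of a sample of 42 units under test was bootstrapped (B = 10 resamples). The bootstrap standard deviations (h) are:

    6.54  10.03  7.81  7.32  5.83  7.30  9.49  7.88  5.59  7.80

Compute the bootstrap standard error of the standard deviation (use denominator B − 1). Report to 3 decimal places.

Bootstrap SE is the standard deviation of the 10 replicate standard deviations.
Mean of replicates: (6.54 + 10.03 + 7.81 + 7.32 + 5.83 + 7.30 + 9.49 + 7.88 + 5.59 + 7.80) / 10 = 75.5900 / 10 = 7.5590
Sum of squared deviations: (−1.0190)² + (+2.4710)² + (+0.2510)² + (−0.2390)² + (−1.7290)² + (−0.2590)² + (+1.9310)² + (+0.3210)² + (−1.9690)² + (+0.2410)² = 18.0877
Variance = 18.0877 / 9 = 2.0097
SE* = √2.0097

SE* = 1.418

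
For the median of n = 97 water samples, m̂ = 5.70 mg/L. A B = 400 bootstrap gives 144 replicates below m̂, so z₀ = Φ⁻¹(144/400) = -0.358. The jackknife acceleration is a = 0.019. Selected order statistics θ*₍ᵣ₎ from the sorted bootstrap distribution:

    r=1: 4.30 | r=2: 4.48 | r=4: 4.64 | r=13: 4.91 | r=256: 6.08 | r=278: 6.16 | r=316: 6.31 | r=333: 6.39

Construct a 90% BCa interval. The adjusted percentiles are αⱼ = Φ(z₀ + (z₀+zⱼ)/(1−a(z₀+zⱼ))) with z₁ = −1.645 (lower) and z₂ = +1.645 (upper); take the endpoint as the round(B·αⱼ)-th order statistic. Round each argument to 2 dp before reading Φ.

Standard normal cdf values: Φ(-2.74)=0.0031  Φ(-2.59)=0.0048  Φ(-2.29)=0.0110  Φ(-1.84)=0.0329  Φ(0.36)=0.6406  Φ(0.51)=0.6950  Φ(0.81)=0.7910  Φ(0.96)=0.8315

(4.64, 6.39)

Lower: z₀ + z₁ = -0.358 + (-1.645) = -2.003; 1 − a(z₀+z₁) = 1 − (0.019)(-2.003) = 1.0381; argument = -0.358 + (-2.003)/1.0381 = -2.2876 → -2.29.
α₁ = Φ(-2.29) = 0.0110; rank = round(400 × 0.0110) = 4; θ*₍4₎ = 4.64.
Upper: z₀ + z₂ = 1.287; 1 − a(z₀+z₂) = 0.9755; argument = 0.9613 → 0.96; α₂ = 0.8315; rank = 333; θ*₍333₎ = 6.39.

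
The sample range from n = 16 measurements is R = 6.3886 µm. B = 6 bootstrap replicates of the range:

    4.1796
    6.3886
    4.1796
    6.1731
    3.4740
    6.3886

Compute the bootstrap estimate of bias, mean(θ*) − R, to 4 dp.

mean(θ*) = (4.1796 + 6.3886 + 4.1796 + 6.1731 + 3.4740 + 6.3886) / 6 = 5.13058
bias = 5.13058 − 6.3886

bias = −1.2580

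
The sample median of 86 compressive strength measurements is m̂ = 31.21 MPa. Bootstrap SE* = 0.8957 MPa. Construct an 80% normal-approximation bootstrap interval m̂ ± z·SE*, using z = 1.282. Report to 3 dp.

Margin = 1.282 × 0.8957 = 1.1483
Interval: 31.21 ± 1.1483

(30.062, 32.358)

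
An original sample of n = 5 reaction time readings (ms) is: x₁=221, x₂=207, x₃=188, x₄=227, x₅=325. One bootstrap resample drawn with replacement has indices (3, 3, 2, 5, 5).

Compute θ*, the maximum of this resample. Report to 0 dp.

θ* = 325

Resample values: 188, 188, 207, 325, 325.
Maximum = 325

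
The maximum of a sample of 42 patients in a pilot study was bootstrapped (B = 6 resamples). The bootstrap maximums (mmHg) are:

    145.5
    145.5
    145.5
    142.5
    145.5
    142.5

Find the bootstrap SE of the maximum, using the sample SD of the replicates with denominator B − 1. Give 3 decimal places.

Bootstrap SE is the standard deviation of the 6 replicate maximums.
Mean of replicates: (145.5 + 145.5 + 145.5 + 142.5 + 145.5 + 142.5) / 6 = 867.0000 / 6 = 144.5000
Sum of squared deviations: (+1.0000)² + (+1.0000)² + (+1.0000)² + (−2.0000)² + (+1.0000)² + (−2.0000)² = 12.0000
Variance = 12.0000 / 5 = 2.4000
SE* = √2.4000

SE* = 1.549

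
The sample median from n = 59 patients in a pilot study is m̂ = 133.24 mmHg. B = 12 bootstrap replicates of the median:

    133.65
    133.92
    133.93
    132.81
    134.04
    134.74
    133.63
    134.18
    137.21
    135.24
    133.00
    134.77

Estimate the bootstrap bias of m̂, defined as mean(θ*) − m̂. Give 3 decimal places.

mean(θ*) = (133.65 + 133.92 + 133.93 + 132.81 + 134.04 + 134.74 + 133.63 + 134.18 + 137.21 + 135.24 + 133.00 + 134.77) / 12 = 134.2600
bias = 134.2600 − 133.24

bias = +1.020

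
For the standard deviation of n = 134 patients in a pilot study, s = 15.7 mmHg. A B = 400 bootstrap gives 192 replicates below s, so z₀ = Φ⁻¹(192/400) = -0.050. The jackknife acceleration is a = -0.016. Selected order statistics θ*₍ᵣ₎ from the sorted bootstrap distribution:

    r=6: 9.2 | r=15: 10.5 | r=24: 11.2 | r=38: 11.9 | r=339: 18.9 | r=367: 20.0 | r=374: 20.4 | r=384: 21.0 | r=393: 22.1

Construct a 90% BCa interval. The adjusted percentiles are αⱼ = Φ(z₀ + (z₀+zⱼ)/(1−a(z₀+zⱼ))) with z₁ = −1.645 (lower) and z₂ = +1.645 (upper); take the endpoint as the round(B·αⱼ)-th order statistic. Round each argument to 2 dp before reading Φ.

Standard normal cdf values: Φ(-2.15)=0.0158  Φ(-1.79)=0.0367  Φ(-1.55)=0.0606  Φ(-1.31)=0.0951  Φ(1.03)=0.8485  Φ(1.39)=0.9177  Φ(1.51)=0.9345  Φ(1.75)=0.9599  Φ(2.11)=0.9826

(10.5, 20.4)

Lower: z₀ + z₁ = -0.050 + (-1.645) = -1.695; 1 − a(z₀+z₁) = 1 − (-0.016)(-1.695) = 0.9729; argument = -0.050 + (-1.695)/0.9729 = -1.7922 → -1.79.
α₁ = Φ(-1.79) = 0.0367; rank = round(400 × 0.0367) = 15; θ*₍15₎ = 10.5.
Upper: z₀ + z₂ = 1.595; 1 − a(z₀+z₂) = 1.0255; argument = 1.5053 → 1.51; α₂ = 0.9345; rank = 374; θ*₍374₎ = 20.4.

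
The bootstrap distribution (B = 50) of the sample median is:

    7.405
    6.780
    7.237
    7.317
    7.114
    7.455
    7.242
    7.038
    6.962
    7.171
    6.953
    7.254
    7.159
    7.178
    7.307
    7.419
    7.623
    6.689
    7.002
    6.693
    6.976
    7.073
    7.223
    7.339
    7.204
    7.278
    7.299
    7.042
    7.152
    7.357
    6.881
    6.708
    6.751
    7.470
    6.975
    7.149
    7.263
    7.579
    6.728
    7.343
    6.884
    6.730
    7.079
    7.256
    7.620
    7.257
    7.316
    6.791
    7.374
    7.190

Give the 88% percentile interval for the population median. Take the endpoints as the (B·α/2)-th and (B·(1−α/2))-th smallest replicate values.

(6.708, 7.470)

Sorted replicates: 6.689, 6.693, 6.708, 6.728, 6.730, 6.751, 6.780, 6.791, 6.881, 6.884, 6.953, 6.962, 6.975, 6.976, 7.002, 7.038, 7.042, 7.073, 7.079, 7.114, 7.149, 7.152, 7.159, 7.171, 7.178, 7.190, 7.204, 7.223, 7.237, 7.242, 7.254, 7.256, 7.257, 7.263, 7.278, 7.299, 7.307, 7.316, 7.317, 7.339, 7.343, 7.357, 7.374, 7.405, 7.419, 7.455, 7.470, 7.579, 7.620, 7.623
α = 0.12; lower rank = 50 × 0.060 = 3; upper rank = 50 × 0.940 = 47.
The 3rd smallest replicate is 6.708; the 47th is 7.470.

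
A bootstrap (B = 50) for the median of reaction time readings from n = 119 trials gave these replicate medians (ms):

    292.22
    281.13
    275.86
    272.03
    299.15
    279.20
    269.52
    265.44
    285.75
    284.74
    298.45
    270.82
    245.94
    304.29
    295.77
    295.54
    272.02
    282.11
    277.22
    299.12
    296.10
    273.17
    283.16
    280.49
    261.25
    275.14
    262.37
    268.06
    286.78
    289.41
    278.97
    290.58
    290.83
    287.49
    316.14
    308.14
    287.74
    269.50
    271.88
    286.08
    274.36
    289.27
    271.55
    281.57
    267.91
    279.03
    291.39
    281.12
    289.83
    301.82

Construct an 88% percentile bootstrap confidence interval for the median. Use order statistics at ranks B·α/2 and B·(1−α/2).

(262.37, 301.82)

Sorted replicates: 245.94, 261.25, 262.37, 265.44, 267.91, 268.06, 269.50, 269.52, 270.82, 271.55, 271.88, 272.02, 272.03, 273.17, 274.36, 275.14, 275.86, 277.22, 278.97, 279.03, 279.20, 280.49, 281.12, 281.13, 281.57, 282.11, 283.16, 284.74, 285.75, 286.08, 286.78, 287.49, 287.74, 289.27, 289.41, 289.83, 290.58, 290.83, 291.39, 292.22, 295.54, 295.77, 296.10, 298.45, 299.12, 299.15, 301.82, 304.29, 308.14, 316.14
α = 0.12; lower rank = 50 × 0.060 = 3; upper rank = 50 × 0.940 = 47.
The 3rd smallest replicate is 262.37; the 47th is 301.82.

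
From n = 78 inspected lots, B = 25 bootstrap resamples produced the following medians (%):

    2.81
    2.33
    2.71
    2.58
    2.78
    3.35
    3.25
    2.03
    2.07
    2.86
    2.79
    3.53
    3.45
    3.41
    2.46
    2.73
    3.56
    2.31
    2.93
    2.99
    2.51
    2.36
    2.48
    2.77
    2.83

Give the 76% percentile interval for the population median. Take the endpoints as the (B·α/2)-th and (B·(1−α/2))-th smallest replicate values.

(2.31, 3.41)

Sorted replicates: 2.03, 2.07, 2.31, 2.33, 2.36, 2.46, 2.48, 2.51, 2.58, 2.71, 2.73, 2.77, 2.78, 2.79, 2.81, 2.83, 2.86, 2.93, 2.99, 3.25, 3.35, 3.41, 3.45, 3.53, 3.56
α = 0.24; lower rank = 25 × 0.120 = 3; upper rank = 25 × 0.880 = 22.
The 3rd smallest replicate is 2.31; the 22nd is 3.41.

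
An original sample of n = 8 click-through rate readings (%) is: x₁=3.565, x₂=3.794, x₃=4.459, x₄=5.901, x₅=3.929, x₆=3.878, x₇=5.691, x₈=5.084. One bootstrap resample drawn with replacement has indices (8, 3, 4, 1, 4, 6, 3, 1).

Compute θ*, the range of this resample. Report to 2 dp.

Resample values: 5.084, 4.459, 5.901, 3.565, 5.901, 3.878, 4.459, 3.565.
Range = 5.901 − 3.565 = 2.34

θ* = 2.34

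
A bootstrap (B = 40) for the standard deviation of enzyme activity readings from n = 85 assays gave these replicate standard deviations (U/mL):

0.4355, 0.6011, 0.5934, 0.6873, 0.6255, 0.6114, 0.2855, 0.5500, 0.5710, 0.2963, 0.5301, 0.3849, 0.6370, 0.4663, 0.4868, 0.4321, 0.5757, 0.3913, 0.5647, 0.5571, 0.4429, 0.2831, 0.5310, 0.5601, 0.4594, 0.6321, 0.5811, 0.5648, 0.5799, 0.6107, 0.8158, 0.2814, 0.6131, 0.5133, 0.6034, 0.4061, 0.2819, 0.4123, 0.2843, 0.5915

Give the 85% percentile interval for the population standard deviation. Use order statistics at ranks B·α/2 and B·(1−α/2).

Sorted replicates: 0.2814, 0.2819, 0.2831, 0.2843, 0.2855, 0.2963, 0.3849, 0.3913, 0.4061, 0.4123, 0.4321, 0.4355, 0.4429, 0.4594, 0.4663, 0.4868, 0.5133, 0.5301, 0.5310, 0.5500, 0.5571, 0.5601, 0.5647, 0.5648, 0.5710, 0.5757, 0.5799, 0.5811, 0.5915, 0.5934, 0.6011, 0.6034, 0.6107, 0.6114, 0.6131, 0.6255, 0.6321, 0.6370, 0.6873, 0.8158
α = 0.15; lower rank = 40 × 0.075 = 3; upper rank = 40 × 0.925 = 37.
The 3rd smallest replicate is 0.2831; the 37th is 0.6321.

(0.2831, 0.6321)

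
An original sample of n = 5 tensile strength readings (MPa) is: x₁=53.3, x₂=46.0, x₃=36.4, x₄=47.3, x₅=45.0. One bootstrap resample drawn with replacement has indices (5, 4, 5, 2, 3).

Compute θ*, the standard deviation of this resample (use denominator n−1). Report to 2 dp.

Resample values: 45.0, 47.3, 45.0, 46.0, 36.4.
Mean = 43.9400; sum of squared deviations = 74.6320
s² = 74.6320 / 4 = 18.6580
s = √18.6580 = 4.32

θ* = 4.32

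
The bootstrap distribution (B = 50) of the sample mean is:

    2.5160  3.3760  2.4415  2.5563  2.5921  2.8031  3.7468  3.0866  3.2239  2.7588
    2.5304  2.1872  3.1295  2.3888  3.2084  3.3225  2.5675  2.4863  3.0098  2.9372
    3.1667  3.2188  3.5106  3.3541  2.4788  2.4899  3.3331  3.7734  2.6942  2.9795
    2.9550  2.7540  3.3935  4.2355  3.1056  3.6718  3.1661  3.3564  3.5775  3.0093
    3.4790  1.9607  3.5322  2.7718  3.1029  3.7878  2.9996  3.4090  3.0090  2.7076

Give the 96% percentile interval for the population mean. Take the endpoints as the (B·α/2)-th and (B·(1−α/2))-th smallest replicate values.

(1.9607, 3.7878)

Sorted replicates: 1.9607, 2.1872, 2.3888, 2.4415, 2.4788, 2.4863, 2.4899, 2.5160, 2.5304, 2.5563, 2.5675, 2.5921, 2.6942, 2.7076, 2.7540, 2.7588, 2.7718, 2.8031, 2.9372, 2.9550, 2.9795, 2.9996, 3.0090, 3.0093, 3.0098, 3.0866, 3.1029, 3.1056, 3.1295, 3.1661, 3.1667, 3.2084, 3.2188, 3.2239, 3.3225, 3.3331, 3.3541, 3.3564, 3.3760, 3.3935, 3.4090, 3.4790, 3.5106, 3.5322, 3.5775, 3.6718, 3.7468, 3.7734, 3.7878, 4.2355
α = 0.04; lower rank = 50 × 0.020 = 1; upper rank = 50 × 0.980 = 49.
The 1st smallest replicate is 1.9607; the 49th is 3.7878.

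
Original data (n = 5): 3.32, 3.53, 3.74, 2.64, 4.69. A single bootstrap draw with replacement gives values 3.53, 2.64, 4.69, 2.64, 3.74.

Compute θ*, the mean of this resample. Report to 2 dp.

θ* = 3.45

Mean = (3.53 + 2.64 + 4.69 + 2.64 + 3.74) / 5 = 17.240 / 5 = 3.45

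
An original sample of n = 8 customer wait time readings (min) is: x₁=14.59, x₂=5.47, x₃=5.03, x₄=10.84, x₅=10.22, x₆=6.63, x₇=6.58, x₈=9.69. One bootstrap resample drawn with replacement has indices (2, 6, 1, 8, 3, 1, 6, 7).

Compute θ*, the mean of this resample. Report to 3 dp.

Resample values: 5.47, 6.63, 14.59, 9.69, 5.03, 14.59, 6.63, 6.58.
Mean = (5.47 + 6.63 + 14.59 + 9.69 + 5.03 + 14.59 + 6.63 + 6.58) / 8 = 69.210 / 8 = 8.651

θ* = 8.651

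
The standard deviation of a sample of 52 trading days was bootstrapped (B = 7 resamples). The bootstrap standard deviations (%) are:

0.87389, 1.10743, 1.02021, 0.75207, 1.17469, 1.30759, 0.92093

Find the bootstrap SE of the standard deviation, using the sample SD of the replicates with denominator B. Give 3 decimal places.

Bootstrap SE is the standard deviation of the 7 replicate standard deviations.
Mean of replicates: (0.87389 + 1.10743 + 1.02021 + 0.75207 + 1.17469 + 1.30759 + 0.92093) / 7 = 7.156810 / 7 = 1.022401
Sum of squared deviations: (−0.148511)² + (+0.085029)² + (−0.002191)² + (−0.270331)² + (+0.152289)² + (+0.285189)² + (−0.101471)² = 0.217190
Variance = 0.217190 / 7 = 0.031027
SE* = √0.031027

SE* = 0.176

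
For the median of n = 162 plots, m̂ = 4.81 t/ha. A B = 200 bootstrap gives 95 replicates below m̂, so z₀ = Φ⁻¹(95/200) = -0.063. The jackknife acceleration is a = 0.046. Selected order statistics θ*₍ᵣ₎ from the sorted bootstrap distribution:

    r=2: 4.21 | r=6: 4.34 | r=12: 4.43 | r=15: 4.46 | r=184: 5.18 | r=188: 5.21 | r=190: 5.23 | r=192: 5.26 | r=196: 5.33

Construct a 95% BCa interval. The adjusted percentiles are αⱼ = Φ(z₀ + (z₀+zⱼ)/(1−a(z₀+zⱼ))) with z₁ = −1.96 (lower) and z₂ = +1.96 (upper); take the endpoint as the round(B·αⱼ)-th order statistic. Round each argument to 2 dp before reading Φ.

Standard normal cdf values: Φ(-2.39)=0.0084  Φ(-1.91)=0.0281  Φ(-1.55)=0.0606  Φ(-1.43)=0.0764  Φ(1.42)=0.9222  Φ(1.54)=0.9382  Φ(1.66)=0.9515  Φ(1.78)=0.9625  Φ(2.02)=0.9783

Lower: z₀ + z₁ = -0.063 + (-1.960) = -2.023; 1 − a(z₀+z₁) = 1 − (0.046)(-2.023) = 1.0931; argument = -0.063 + (-2.023)/1.0931 = -1.9138 → -1.91.
α₁ = Φ(-1.91) = 0.0281; rank = round(200 × 0.0281) = 6; θ*₍6₎ = 4.34.
Upper: z₀ + z₂ = 1.897; 1 − a(z₀+z₂) = 0.9127; argument = 2.0154 → 2.02; α₂ = 0.9783; rank = 196; θ*₍196₎ = 5.33.

(4.34, 5.33)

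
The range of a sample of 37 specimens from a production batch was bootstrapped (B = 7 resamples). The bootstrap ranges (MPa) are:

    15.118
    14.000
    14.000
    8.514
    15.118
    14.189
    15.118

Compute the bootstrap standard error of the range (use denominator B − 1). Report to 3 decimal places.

SE* = 2.357

Bootstrap SE is the standard deviation of the 7 replicate ranges.
Mean of replicates: (15.118 + 14.000 + 14.000 + 8.514 + 15.118 + 14.189 + 15.118) / 7 = 96.0570 / 7 = 13.7224
Sum of squared deviations: (+1.3956)² + (+0.2776)² + (+0.2776)² + (−5.2084)² + (+1.3956)² + (+0.4666)² + (+1.3956)² = 33.3424
Variance = 33.3424 / 6 = 5.5571
SE* = √5.5571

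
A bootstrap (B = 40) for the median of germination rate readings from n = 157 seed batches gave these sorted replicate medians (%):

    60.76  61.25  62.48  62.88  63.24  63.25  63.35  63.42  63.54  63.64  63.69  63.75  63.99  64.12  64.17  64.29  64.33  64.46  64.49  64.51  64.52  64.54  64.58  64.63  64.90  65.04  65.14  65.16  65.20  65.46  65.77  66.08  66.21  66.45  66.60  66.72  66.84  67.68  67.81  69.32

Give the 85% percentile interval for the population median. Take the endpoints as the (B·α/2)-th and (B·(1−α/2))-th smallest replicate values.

(62.48, 66.84)

α = 0.15; lower rank = 40 × 0.075 = 3; upper rank = 40 × 0.925 = 37.
The 3rd smallest replicate is 62.48; the 37th is 66.84.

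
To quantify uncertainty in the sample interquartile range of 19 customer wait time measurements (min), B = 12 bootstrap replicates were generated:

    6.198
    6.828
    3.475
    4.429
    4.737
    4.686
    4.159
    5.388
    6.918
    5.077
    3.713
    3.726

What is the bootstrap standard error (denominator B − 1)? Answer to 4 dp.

SE* = 1.1825

Bootstrap SE is the standard deviation of the 12 replicate interquartile ranges.
Mean of replicates: (6.198 + 6.828 + 3.475 + 4.429 + 4.737 + 4.686 + 4.159 + 5.388 + 6.918 + 5.077 + 3.713 + 3.726) / 12 = 59.33400 / 12 = 4.94450
Sum of squared deviations: (+1.25350)² + (+1.88350)² + (−1.46950)² + (−0.51550)² + (−0.20750)² + (−0.25850)² + (−0.78550)² + (+0.44350)² + (+1.97350)² + (+0.13250)² + (−1.23150)² + (−1.21850)² = 15.38118
Variance = 15.38118 / 11 = 1.39829
SE* = √1.39829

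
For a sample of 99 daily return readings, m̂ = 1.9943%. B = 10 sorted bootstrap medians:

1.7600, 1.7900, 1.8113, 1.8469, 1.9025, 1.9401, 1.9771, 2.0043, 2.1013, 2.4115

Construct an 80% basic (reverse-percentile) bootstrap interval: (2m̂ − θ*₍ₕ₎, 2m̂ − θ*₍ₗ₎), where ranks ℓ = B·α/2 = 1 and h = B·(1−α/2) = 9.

(1.8873, 2.2286)

Percentile endpoints at ranks 1 and 9: θ*₍1₎ = 1.7600, θ*₍9₎ = 2.1013.
Basic interval reflects these around m̂:
  lower = 2 × 1.9943 − 2.1013 = 1.8873
  upper = 2 × 1.9943 − 1.7600 = 2.2286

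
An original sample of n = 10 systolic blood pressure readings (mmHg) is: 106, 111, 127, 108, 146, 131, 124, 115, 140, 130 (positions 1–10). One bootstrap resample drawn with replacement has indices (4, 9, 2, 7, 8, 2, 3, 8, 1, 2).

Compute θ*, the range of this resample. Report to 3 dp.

Resample values: 108, 140, 111, 124, 115, 111, 127, 115, 106, 111.
Range = 140 − 106 = 34.000

θ* = 34.000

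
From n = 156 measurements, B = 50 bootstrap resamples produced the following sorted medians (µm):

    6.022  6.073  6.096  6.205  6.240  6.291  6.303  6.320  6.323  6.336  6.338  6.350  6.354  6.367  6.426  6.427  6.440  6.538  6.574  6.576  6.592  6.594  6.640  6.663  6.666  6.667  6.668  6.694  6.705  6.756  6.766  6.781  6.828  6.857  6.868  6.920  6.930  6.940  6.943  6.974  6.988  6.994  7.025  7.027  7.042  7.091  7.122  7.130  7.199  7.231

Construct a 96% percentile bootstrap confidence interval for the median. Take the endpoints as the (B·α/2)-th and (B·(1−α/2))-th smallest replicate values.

α = 0.04; lower rank = 50 × 0.020 = 1; upper rank = 50 × 0.980 = 49.
The 1st smallest replicate is 6.022; the 49th is 7.199.

(6.022, 7.199)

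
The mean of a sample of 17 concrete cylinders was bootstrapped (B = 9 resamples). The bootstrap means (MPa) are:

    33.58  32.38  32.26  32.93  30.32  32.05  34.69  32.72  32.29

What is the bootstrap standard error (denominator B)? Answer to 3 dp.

Bootstrap SE is the standard deviation of the 9 replicate means.
Mean of replicates: (33.58 + 32.38 + 32.26 + 32.93 + 30.32 + 32.05 + 34.69 + 32.72 + 32.29) / 9 = 293.2200 / 9 = 32.5800
Sum of squared deviations: (+1.0000)² + (−0.2000)² + (−0.3200)² + (+0.3500)² + (−2.2600)² + (−0.5300)² + (+2.1100)² + (+0.1400)² + (−0.2900)² = 11.2092
Variance = 11.2092 / 9 = 1.2455
SE* = √1.2455

SE* = 1.116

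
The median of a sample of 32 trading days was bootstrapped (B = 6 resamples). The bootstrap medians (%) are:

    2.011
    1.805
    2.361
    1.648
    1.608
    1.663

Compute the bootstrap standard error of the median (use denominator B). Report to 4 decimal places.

Bootstrap SE is the standard deviation of the 6 replicate medians.
Mean of replicates: (2.011 + 1.805 + 2.361 + 1.648 + 1.608 + 1.663) / 6 = 11.096000 / 6 = 1.849333
Sum of squared deviations: (+0.161667)² + (−0.044333)² + (+0.511667)² + (−0.201333)² + (−0.241333)² + (−0.186333)² = 0.423401
Variance = 0.423401 / 6 = 0.070567
SE* = √0.070567

SE* = 0.2656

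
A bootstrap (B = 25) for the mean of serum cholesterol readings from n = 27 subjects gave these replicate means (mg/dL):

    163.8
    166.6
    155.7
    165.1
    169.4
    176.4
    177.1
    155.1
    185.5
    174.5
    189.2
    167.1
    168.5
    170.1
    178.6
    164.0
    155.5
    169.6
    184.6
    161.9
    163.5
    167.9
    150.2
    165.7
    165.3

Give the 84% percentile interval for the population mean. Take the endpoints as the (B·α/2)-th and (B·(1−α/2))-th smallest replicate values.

(155.1, 184.6)

Sorted replicates: 150.2, 155.1, 155.5, 155.7, 161.9, 163.5, 163.8, 164.0, 165.1, 165.3, 165.7, 166.6, 167.1, 167.9, 168.5, 169.4, 169.6, 170.1, 174.5, 176.4, 177.1, 178.6, 184.6, 185.5, 189.2
α = 0.16; lower rank = 25 × 0.080 = 2; upper rank = 25 × 0.920 = 23.
The 2nd smallest replicate is 155.1; the 23rd is 184.6.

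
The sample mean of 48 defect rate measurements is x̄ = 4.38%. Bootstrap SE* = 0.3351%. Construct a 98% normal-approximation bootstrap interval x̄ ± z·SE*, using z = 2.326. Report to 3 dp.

(3.601, 5.159)

Margin = 2.326 × 0.3351 = 0.7794
Interval: 4.38 ± 0.7794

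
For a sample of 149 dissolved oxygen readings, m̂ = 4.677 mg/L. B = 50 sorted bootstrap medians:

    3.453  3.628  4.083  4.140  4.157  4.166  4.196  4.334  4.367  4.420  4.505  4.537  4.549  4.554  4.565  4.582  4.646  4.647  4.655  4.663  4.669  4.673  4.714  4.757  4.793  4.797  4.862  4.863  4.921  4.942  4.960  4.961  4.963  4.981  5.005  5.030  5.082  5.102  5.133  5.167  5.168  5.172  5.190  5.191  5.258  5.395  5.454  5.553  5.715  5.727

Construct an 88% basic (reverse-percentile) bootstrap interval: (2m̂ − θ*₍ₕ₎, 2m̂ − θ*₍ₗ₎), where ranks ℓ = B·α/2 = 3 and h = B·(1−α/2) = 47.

(3.900, 5.271)

Percentile endpoints at ranks 3 and 47: θ*₍3₎ = 4.083, θ*₍47₎ = 5.454.
Basic interval reflects these around m̂:
  lower = 2 × 4.677 − 5.454 = 3.900
  upper = 2 × 4.677 − 4.083 = 5.271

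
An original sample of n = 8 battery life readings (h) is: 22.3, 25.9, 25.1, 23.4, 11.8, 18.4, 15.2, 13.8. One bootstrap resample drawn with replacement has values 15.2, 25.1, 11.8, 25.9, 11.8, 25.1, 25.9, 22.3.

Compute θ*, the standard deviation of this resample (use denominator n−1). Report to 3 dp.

θ* = 6.361

Mean = 20.3875; sum of squared deviations = 283.2487
s² = 283.2487 / 7 = 40.4641
s = √40.4641 = 6.361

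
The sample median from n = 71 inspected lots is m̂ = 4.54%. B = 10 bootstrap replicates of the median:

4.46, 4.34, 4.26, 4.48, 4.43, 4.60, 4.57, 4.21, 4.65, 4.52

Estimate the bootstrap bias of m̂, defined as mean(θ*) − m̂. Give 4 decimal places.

mean(θ*) = (4.46 + 4.34 + 4.26 + 4.48 + 4.43 + 4.60 + 4.57 + 4.21 + 4.65 + 4.52) / 10 = 4.45200
bias = 4.45200 − 4.54

bias = −0.0880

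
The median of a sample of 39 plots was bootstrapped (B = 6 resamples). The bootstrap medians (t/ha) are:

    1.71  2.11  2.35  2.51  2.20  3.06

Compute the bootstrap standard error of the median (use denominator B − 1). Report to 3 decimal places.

Bootstrap SE is the standard deviation of the 6 replicate medians.
Mean of replicates: (1.71 + 2.11 + 2.35 + 2.51 + 2.20 + 3.06) / 6 = 13.9400 / 6 = 2.3233
Sum of squared deviations: (−0.6133)² + (−0.2133)² + (+0.0267)² + (+0.1867)² + (−0.1233)² + (+0.7367)² = 1.0151
Variance = 1.0151 / 5 = 0.2030
SE* = √0.2030

SE* = 0.451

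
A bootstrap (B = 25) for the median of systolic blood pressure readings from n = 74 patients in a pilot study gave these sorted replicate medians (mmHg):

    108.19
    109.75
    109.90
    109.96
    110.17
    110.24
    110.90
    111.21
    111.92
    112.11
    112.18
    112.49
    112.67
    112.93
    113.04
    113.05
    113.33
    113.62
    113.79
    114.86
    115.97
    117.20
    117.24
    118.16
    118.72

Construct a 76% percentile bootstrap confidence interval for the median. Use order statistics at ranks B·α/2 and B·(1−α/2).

α = 0.24; lower rank = 25 × 0.120 = 3; upper rank = 25 × 0.880 = 22.
The 3rd smallest replicate is 109.90; the 22nd is 117.20.

(109.90, 117.20)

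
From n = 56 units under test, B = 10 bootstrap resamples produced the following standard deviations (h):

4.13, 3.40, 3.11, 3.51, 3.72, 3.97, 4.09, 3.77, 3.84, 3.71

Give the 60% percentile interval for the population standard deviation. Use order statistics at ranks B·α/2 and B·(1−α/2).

(3.40, 3.97)

Sorted replicates: 3.11, 3.40, 3.51, 3.71, 3.72, 3.77, 3.84, 3.97, 4.09, 4.13
α = 0.40; lower rank = 10 × 0.200 = 2; upper rank = 10 × 0.800 = 8.
The 2nd smallest replicate is 3.40; the 8th is 3.97.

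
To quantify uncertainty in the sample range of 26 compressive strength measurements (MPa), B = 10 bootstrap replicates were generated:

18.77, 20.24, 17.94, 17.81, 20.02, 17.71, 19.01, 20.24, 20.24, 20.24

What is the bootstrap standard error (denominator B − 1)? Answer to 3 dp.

Bootstrap SE is the standard deviation of the 10 replicate ranges.
Mean of replicates: (18.77 + 20.24 + 17.94 + 17.81 + 20.02 + 17.71 + 19.01 + 20.24 + 20.24 + 20.24) / 10 = 192.2200 / 10 = 19.2220
Sum of squared deviations: (−0.4520)² + (+1.0180)² + (−1.2820)² + (−1.4120)² + (+0.7980)² + (−1.5120)² + (−0.2120)² + (+1.0180)² + (+1.0180)² + (+1.0180)² = 10.9548
Variance = 10.9548 / 9 = 1.2172
SE* = √1.2172

SE* = 1.103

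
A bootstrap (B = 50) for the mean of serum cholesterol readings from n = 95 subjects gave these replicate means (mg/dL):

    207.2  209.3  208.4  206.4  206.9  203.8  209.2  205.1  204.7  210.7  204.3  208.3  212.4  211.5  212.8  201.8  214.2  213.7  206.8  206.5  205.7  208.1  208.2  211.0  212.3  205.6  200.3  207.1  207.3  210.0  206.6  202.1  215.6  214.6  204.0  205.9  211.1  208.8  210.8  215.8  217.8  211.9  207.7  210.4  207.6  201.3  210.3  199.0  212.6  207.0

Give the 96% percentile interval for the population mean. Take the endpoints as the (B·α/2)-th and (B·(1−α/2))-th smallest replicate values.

(199.0, 215.8)

Sorted replicates: 199.0, 200.3, 201.3, 201.8, 202.1, 203.8, 204.0, 204.3, 204.7, 205.1, 205.6, 205.7, 205.9, 206.4, 206.5, 206.6, 206.8, 206.9, 207.0, 207.1, 207.2, 207.3, 207.6, 207.7, 208.1, 208.2, 208.3, 208.4, 208.8, 209.2, 209.3, 210.0, 210.3, 210.4, 210.7, 210.8, 211.0, 211.1, 211.5, 211.9, 212.3, 212.4, 212.6, 212.8, 213.7, 214.2, 214.6, 215.6, 215.8, 217.8
α = 0.04; lower rank = 50 × 0.020 = 1; upper rank = 50 × 0.980 = 49.
The 1st smallest replicate is 199.0; the 49th is 215.8.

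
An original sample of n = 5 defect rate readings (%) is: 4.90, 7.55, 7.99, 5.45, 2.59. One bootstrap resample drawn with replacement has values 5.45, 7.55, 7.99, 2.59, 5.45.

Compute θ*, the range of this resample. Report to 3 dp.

θ* = 5.400

Range = 7.99 − 2.59 = 5.400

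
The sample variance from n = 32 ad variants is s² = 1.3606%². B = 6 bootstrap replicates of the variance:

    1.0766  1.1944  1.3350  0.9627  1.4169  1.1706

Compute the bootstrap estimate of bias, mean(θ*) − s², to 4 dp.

bias = −0.1679

mean(θ*) = (1.0766 + 1.1944 + 1.3350 + 0.9627 + 1.4169 + 1.1706) / 6 = 1.19270
bias = 1.19270 − 1.3606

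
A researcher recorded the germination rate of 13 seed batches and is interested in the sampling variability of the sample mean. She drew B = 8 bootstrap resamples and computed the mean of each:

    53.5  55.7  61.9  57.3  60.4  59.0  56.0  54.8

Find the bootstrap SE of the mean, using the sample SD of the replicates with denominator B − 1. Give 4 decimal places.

SE* = 2.8932

Bootstrap SE is the standard deviation of the 8 replicate means.
Mean of replicates: (53.5 + 55.7 + 61.9 + 57.3 + 60.4 + 59.0 + 56.0 + 54.8) / 8 = 458.60000 / 8 = 57.32500
Sum of squared deviations: (−3.82500)² + (−1.62500)² + (+4.57500)² + (−0.02500)² + (+3.07500)² + (+1.67500)² + (−1.32500)² + (−2.52500)² = 58.59500
Variance = 58.59500 / 7 = 8.37071
SE* = √8.37071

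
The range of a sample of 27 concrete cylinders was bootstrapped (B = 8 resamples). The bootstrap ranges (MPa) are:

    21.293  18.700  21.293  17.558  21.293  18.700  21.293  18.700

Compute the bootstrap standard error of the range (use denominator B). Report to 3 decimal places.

Bootstrap SE is the standard deviation of the 8 replicate ranges.
Mean of replicates: (21.293 + 18.700 + 21.293 + 17.558 + 21.293 + 18.700 + 21.293 + 18.700) / 8 = 158.8300 / 8 = 19.8537
Sum of squared deviations: (+1.4393)² + (−1.1537)² + (+1.4393)² + (−2.2957)² + (+1.4393)² + (−1.1537)² + (+1.4393)² + (−1.1537)² = 17.5496
Variance = 17.5496 / 8 = 2.1937
SE* = √2.1937

SE* = 1.481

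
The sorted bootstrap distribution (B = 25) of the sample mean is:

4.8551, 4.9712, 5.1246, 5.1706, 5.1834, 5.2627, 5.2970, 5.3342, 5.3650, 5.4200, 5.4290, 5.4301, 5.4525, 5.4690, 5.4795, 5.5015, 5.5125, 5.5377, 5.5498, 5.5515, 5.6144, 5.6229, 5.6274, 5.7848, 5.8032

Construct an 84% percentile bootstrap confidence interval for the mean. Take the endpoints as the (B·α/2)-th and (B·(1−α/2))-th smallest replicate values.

(4.9712, 5.6274)

α = 0.16; lower rank = 25 × 0.080 = 2; upper rank = 25 × 0.920 = 23.
The 2nd smallest replicate is 4.9712; the 23rd is 5.6274.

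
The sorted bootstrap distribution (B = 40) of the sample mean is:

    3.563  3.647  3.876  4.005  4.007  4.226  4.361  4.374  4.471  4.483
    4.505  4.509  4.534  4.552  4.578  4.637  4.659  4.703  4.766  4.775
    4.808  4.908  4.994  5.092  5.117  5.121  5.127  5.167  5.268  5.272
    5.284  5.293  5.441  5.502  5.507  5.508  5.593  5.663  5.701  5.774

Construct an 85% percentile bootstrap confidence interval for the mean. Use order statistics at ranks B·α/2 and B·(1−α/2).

(3.876, 5.593)

α = 0.15; lower rank = 40 × 0.075 = 3; upper rank = 40 × 0.925 = 37.
The 3rd smallest replicate is 3.876; the 37th is 5.593.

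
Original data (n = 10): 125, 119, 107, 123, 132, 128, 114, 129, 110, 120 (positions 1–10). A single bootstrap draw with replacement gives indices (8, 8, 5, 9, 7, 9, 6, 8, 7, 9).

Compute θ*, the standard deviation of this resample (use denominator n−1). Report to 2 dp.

θ* = 9.55

Resample values: 129, 129, 132, 110, 114, 110, 128, 129, 114, 110.
Mean = 120.5000; sum of squared deviations = 820.5000
s² = 820.5000 / 9 = 91.1667
s = √91.1667 = 9.55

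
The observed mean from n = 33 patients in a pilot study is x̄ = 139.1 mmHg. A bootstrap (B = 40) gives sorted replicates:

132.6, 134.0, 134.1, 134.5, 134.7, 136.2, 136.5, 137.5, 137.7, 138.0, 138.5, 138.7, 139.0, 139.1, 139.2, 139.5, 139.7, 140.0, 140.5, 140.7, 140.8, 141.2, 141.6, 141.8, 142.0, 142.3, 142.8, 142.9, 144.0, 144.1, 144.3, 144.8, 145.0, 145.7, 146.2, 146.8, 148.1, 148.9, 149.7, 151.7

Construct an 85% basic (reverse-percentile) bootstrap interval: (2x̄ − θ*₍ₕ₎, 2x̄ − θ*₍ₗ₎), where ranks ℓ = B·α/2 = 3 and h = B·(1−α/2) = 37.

Percentile endpoints at ranks 3 and 37: θ*₍3₎ = 134.1, θ*₍37₎ = 148.1.
Basic interval reflects these around x̄:
  lower = 2 × 139.1 − 148.1 = 130.1
  upper = 2 × 139.1 − 134.1 = 144.1

(130.1, 144.1)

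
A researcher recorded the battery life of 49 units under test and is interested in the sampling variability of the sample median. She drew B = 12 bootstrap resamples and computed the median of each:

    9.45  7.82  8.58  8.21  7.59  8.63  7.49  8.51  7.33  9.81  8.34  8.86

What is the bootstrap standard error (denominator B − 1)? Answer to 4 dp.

Bootstrap SE is the standard deviation of the 12 replicate medians.
Mean of replicates: (9.45 + 7.82 + 8.58 + 8.21 + 7.59 + 8.63 + 7.49 + 8.51 + 7.33 + 9.81 + 8.34 + 8.86) / 12 = 100.62000 / 12 = 8.38500
Sum of squared deviations: (+1.06500)² + (−0.56500)² + (+0.19500)² + (−0.17500)² + (−0.79500)² + (+0.24500)² + (−0.89500)² + (+0.12500)² + (−1.05500)² + (+1.42500)² + (−0.04500)² + (+0.47500)² = 6.40210
Variance = 6.40210 / 11 = 0.58201
SE* = √0.58201

SE* = 0.7629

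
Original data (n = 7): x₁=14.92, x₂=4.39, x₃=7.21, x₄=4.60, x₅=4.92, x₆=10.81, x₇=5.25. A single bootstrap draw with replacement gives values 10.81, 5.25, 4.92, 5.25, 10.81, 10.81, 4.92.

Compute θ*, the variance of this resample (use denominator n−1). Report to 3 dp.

θ* = 9.383

Mean = 7.5386; sum of squared deviations = 56.2957
s² = 56.2957 / 6 = 9.3826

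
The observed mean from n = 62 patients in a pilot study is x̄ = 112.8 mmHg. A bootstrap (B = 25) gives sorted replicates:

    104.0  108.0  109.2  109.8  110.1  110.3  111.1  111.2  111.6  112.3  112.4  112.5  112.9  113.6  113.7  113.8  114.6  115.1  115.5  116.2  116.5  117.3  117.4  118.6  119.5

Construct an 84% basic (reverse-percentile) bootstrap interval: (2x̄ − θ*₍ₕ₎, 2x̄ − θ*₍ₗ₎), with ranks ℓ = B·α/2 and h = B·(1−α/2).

(108.2, 117.6)

Percentile endpoints at ranks 2 and 23: θ*₍2₎ = 108.0, θ*₍23₎ = 117.4.
Basic interval reflects these around x̄:
  lower = 2 × 112.8 − 117.4 = 108.2
  upper = 2 × 112.8 − 108.0 = 117.6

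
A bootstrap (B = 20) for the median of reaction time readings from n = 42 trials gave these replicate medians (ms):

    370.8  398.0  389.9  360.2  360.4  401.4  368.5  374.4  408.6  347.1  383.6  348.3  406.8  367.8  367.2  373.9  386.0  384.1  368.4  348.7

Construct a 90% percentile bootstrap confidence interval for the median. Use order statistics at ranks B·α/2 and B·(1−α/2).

Sorted replicates: 347.1, 348.3, 348.7, 360.2, 360.4, 367.2, 367.8, 368.4, 368.5, 370.8, 373.9, 374.4, 383.6, 384.1, 386.0, 389.9, 398.0, 401.4, 406.8, 408.6
α = 0.10; lower rank = 20 × 0.050 = 1; upper rank = 20 × 0.950 = 19.
The 1st smallest replicate is 347.1; the 19th is 406.8.

(347.1, 406.8)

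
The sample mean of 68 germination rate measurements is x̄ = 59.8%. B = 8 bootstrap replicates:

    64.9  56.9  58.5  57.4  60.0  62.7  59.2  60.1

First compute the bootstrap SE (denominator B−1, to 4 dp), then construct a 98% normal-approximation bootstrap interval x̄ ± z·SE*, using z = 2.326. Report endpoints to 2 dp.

(53.55, 66.05)

Mean of replicates = 59.9625; sum of squared deviations = 50.5588; SE* = √(50.5588/7) = 2.6875
Margin = 2.326 × 2.6875 = 6.251
Interval: 59.8 ± 6.251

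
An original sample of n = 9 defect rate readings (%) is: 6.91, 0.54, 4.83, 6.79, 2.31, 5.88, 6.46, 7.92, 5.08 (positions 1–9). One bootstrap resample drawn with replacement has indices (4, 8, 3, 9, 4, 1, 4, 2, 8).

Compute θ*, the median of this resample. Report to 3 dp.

Resample values: 6.79, 7.92, 4.83, 5.08, 6.79, 6.91, 6.79, 0.54, 7.92.
Sorted: 0.54, 4.83, 5.08, 6.79, 6.79, 6.79, 6.91, 7.92, 7.92
Median = middle value = 6.790

θ* = 6.790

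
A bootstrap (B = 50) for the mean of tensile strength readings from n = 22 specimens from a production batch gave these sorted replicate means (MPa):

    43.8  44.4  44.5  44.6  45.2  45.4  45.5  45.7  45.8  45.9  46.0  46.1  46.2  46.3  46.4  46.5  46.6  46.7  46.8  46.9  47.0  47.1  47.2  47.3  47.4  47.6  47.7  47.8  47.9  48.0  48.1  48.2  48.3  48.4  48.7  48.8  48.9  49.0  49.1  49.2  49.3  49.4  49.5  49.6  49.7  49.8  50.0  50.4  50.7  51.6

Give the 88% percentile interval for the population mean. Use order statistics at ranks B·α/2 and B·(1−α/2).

α = 0.12; lower rank = 50 × 0.060 = 3; upper rank = 50 × 0.940 = 47.
The 3rd smallest replicate is 44.5; the 47th is 50.0.

(44.5, 50.0)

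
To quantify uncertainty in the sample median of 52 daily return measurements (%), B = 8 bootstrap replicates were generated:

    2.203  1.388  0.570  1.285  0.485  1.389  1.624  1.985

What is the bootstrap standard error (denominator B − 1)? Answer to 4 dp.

SE* = 0.6056

Bootstrap SE is the standard deviation of the 8 replicate medians.
Mean of replicates: (2.203 + 1.388 + 0.570 + 1.285 + 0.485 + 1.389 + 1.624 + 1.985) / 8 = 10.92900 / 8 = 1.36613
Sum of squared deviations: (+0.83687)² + (+0.02187)² + (−0.79613)² + (−0.08113)² + (−0.88113)² + (+0.02287)² + (+0.25788)² + (+0.61888)² = 2.56764
Variance = 2.56764 / 7 = 0.36681
SE* = √0.36681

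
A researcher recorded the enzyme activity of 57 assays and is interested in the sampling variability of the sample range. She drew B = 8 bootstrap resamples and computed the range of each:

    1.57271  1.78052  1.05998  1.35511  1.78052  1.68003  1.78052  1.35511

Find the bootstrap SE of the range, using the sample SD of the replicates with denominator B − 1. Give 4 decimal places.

SE* = 0.2653

Bootstrap SE is the standard deviation of the 8 replicate ranges.
Mean of replicates: (1.57271 + 1.78052 + 1.05998 + 1.35511 + 1.78052 + 1.68003 + 1.78052 + 1.35511) / 8 = 12.364500 / 8 = 1.545562
Sum of squared deviations: (+0.027148)² + (+0.234958)² + (−0.485583)² + (−0.190452)² + (+0.234958)² + (+0.134467)² + (+0.234958)² + (−0.190452)² = 0.492768
Variance = 0.492768 / 7 = 0.070395
SE* = √0.070395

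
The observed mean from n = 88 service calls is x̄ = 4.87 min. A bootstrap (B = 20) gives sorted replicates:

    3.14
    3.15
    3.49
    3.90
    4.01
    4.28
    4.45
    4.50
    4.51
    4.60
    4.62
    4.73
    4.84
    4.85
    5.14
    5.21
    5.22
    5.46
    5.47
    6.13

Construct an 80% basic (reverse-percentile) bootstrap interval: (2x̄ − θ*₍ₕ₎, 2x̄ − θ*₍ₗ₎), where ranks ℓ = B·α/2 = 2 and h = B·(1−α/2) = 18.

Percentile endpoints at ranks 2 and 18: θ*₍2₎ = 3.15, θ*₍18₎ = 5.46.
Basic interval reflects these around x̄:
  lower = 2 × 4.87 − 5.46 = 4.28
  upper = 2 × 4.87 − 3.15 = 6.59

(4.28, 6.59)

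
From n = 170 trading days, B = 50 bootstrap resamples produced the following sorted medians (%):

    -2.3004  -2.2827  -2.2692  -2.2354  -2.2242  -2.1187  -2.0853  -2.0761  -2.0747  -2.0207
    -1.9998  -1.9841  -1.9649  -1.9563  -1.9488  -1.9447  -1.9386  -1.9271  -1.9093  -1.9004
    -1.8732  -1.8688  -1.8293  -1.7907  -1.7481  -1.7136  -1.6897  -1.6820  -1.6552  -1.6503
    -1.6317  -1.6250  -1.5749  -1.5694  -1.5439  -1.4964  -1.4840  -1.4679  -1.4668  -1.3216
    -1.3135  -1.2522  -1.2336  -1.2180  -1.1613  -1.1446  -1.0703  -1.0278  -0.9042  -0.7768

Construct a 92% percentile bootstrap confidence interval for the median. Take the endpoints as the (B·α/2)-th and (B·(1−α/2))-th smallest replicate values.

(-2.2827, -1.0278)

α = 0.08; lower rank = 50 × 0.040 = 2; upper rank = 50 × 0.960 = 48.
The 2nd smallest replicate is -2.2827; the 48th is -1.0278.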